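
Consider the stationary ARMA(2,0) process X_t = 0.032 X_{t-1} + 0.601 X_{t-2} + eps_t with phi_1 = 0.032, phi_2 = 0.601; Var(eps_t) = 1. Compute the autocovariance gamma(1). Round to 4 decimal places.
\gamma(1) = 0.1264

Multiply the model equation by X_{t-k} and take expectations. With theta_0 = psi_0 = 1 and psi_j the MA(infinity) weights, this gives
  gamma(k) - sum_i phi_i gamma(k-i) = c_k,
  c_k = sigma^2 * sum_{j=k..q} theta_j psi_{j-k}   (c_k = 0 for k > q),
using gamma(-m) = gamma(m).
Pure AR (q = 0): c_0 = sigma^2 = 1, c_k = 0 for k >= 1.
Equations for k = 0, 1, 2 (AR order 2, c_2 = 0):
  (E0) gamma(0) = phi_1 gamma(1) + phi_2 gamma(2) + c_0
  (E1) gamma(1) = phi_1 gamma(0) + phi_2 gamma(1) + c_1
  (E2) gamma(2) = phi_1 gamma(1) + phi_2 gamma(0)
From (E1): gamma(1) = A gamma(0) + B with
  A = phi_1 / (1 - phi_2) = 0.032 / 0.399 = 0.080201,   B = c_1 / (1 - phi_2) = 0 / 0.399 = 0.
Insert (E2) into (E0): gamma(0) (1 - phi_2^2) = phi_1 (1 + phi_2) gamma(1) + c_0.
  phi_1 (1 + phi_2) = (0.032)(1.601) = 0.051232,   1 - phi_2^2 = 0.638799.
Replace gamma(1) by A gamma(0) + B and collect gamma(0):
  gamma(0) [0.638799 - (0.051232)(0.080201)] = c_0 = 1
  gamma(0) * 0.63469 = 1
  gamma(0) = 1 / 0.63469 = 1.575572.
  gamma(1) = A gamma(0) = (0.080201)(1.575572) = 0.126362.
Therefore gamma(1) = 0.1264 (to 4 decimal places).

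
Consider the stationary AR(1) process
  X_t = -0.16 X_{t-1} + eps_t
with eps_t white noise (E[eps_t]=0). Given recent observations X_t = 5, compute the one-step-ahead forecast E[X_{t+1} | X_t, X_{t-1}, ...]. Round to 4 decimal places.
E[X_{t+1} \mid \mathcal F_t] = -0.8000

For an AR(p) model X_t = c + sum_i phi_i X_{t-i} + eps_t, the
one-step-ahead conditional mean is
  E[X_{t+1} | X_t, ...] = c + sum_i phi_i X_{t+1-i}.
Substitute known values:
  E[X_{t+1} | ...] = (-0.16) * (5)
                   = -0.8000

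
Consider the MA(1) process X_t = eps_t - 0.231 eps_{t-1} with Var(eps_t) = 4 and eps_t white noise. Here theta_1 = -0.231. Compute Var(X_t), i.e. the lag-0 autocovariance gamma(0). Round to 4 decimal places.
\gamma(0) = 4.2134

For an MA(q) process X_t = eps_t + sum_i theta_i eps_{t-i} with
Var(eps_t) = sigma^2, the variance is
  gamma(0) = sigma^2 * (1 + sum_i theta_i^2).
  sum_i theta_i^2 = (-0.231)^2 = 0.053361.
  gamma(0) = 4 * (1 + 0.053361) = 4 * 1.053361 = 4.213444, which rounds to 4.2134.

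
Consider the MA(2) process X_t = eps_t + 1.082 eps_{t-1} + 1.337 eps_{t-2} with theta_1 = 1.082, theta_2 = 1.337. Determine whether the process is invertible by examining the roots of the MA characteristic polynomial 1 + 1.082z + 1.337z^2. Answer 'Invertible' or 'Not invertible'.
\text{Not invertible}

The MA(q) characteristic polynomial is P(z) = 1 + 1.082z + 1.337z^2.
Invertibility requires all roots to lie outside the unit circle, i.e. |z| > 1 for every root.
Set 1 + (1.082) z + (1.337) z^2 = 0, i.e. a z^2 + b z + c = 0 with a = 1.337, b = 1.082, c = 1.
Discriminant D = b^2 - 4ac = (1.082)^2 - 4*(1.337)*1 = 1.170724 - (5.348) = -4.177276.
D < 0, so the roots are the complex-conjugate pair z = (-b +/- i sqrt(-D)) / (2a) = -0.4046 +/- 0.7643i.
For a conjugate pair |z|^2 = z * conj(z) = (product of roots) = c/a = 1/(1.337) = 0.747943, so |z| = sqrt(0.747943) = 0.8648 for both roots.
Moduli of all roots: 0.8648, 0.8648.
All moduli strictly greater than 1? No.
Verdict: Not invertible.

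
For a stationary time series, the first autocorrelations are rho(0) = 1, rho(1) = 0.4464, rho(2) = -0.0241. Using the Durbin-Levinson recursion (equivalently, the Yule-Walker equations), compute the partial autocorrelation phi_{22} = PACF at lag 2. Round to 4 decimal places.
\phi_{22} = -0.2790

The PACF at lag k is phi_{kk}, the last component of the solution
to the Yule-Walker system G_k phi = r_k where
  (G_k)_{ij} = rho(|i - j|), (r_k)_i = rho(i), i,j = 1..k.
Equivalently, Durbin-Levinson gives phi_{kk} iteratively:
  phi_{11} = rho(1)
  phi_{kk} = [rho(k) - sum_{j=1..k-1} phi_{k-1,j} rho(k-j)]
            / [1 - sum_{j=1..k-1} phi_{k-1,j} rho(j)],
  phi_{k,j} = phi_{k-1,j} - phi_{kk} phi_{k-1,k-j},  j = 1..k-1.
Step k = 1:
  phi_11 = rho(1) = 0.4464.
Step k = 2:
  phi_22 = [rho(2) - phi_11 rho(1)] / [1 - phi_11 rho(1)] = [-0.0241 - (0.4464)(0.4464)] / [1 - (0.4464)(0.4464)]
         = -0.22337296 / 0.80072704 = -0.279.
Therefore phi_{22} = -0.2790.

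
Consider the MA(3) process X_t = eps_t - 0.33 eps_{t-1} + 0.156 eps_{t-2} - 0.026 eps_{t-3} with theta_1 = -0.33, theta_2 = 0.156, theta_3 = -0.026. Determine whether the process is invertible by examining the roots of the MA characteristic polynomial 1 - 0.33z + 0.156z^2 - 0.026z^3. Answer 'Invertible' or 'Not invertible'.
\text{Invertible}

The MA(q) characteristic polynomial is P(z) = 1 - 0.33z + 0.156z^2 - 0.026z^3.
Invertibility requires all roots to lie outside the unit circle, i.e. |z| > 1 for every root.
Degree 3: look for a simple real root z0 first, then factor out (1 - z/z0) and solve the remaining quadratic.
Testing z0 = 5: P(5) = 1 + (-0.33)(5) + (0.156)(5)^2 + (-0.026)(5)^3
  = 1 + (-1.65) + (3.9) + (-3.25) = 0.  So z_0 = 5 is a root, |z_0| = 5.
Divide out the factor (1 - 0.2 z) = (1 - z/z0) (since 1/z0 = 0.2):
  P(z) = (1 - 0.2 z)(1 + (-0.13) z + (0.13) z^2)
  [check: z-coef -0.13 - (0.2) = -0.33; z^2-coef 0.13 - (0.2)(-0.13) = 0.156; z^3-coef -(0.2)(0.13) = -0.026.]
Remaining roots from the quadratic factor 1 + (-0.13) z + (0.13) z^2:
  Set 1 + (-0.13) z + (0.13) z^2 = 0, i.e. a z^2 + b z + c = 0 with a = 0.13, b = -0.13, c = 1.
  Discriminant D = b^2 - 4ac = (-0.13)^2 - 4*(0.13)*1 = 0.0169 - (0.52) = -0.5031.
  D < 0, so the roots are the complex-conjugate pair z = (-b +/- i sqrt(-D)) / (2a) = 0.5 +/- 2.7281i.
  For a conjugate pair |z|^2 = z * conj(z) = (product of roots) = c/a = 1/(0.13) = 7.692308, so |z| = sqrt(7.692308) = 2.7735 for both roots.
Moduli of all roots: 5.0000, 2.7735, 2.7735.
All moduli strictly greater than 1? Yes.
Verdict: Invertible.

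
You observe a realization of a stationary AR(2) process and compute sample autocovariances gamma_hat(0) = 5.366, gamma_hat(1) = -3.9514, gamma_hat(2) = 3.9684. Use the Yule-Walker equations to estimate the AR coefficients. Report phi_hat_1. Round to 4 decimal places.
\hat\phi_{1} = -0.4190

The Yule-Walker equations for an AR(p) process read, in matrix form,
  Gamma_p phi = r_p,   with   (Gamma_p)_{ij} = gamma(|i - j|),
                       (r_p)_i = gamma(i),   i,j = 1..p.
Substitute the sample gammas (Toeplitz matrix and right-hand side of size 2):
  Gamma_p = [[5.366, -3.9514], [-3.9514, 5.366]]
  r_p     = [-3.9514, 3.9684]
Written out:
  5.366 phi_1 - 3.9514 phi_2 = -3.9514
  -3.9514 phi_1 + 5.366 phi_2 = 3.9684
Solve by Cramer's rule:
  det = gamma(0)^2 - gamma(1)^2 = (5.366)^2 - (-3.9514)^2 = 28.793956 - 15.61356196 = 13.18039404
  phi_hat_1 = [gamma(1) gamma(0) - gamma(1) gamma(2)] / det = [(-3.9514)(5.366) - (-3.9514)(3.9684)] / 13.18039404 = -5.52247664 / 13.18039404 = -0.419
  phi_hat_2 = [gamma(0) gamma(2) - gamma(1)^2] / det = [(5.366)(3.9684) - (-3.9514)^2] / 13.18039404 = 5.68087244 / 13.18039404 = 0.431
So phi_hat = [-0.4190, 0.4310].
Therefore phi_hat_1 = -0.4190.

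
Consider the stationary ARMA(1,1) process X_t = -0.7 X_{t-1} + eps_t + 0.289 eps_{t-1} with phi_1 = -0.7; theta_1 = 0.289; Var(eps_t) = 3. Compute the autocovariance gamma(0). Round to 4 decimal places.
\gamma(0) = 3.9937

Multiply the model equation by X_{t-k} and take expectations. With theta_0 = psi_0 = 1 and psi_j the MA(infinity) weights, this gives
  gamma(k) - sum_i phi_i gamma(k-i) = c_k,
  c_k = sigma^2 * sum_{j=k..q} theta_j psi_{j-k}   (c_k = 0 for k > q),
using gamma(-m) = gamma(m).
psi-weights needed (psi_j = theta_j + sum_i phi_i psi_{j-i}):
  psi_1 = theta_1 + phi_1 = 0.289 + (-0.7) = -0.411
Right-hand sides:
  c_0 = sigma^2 (1 + theta_1 psi_1) = 3 * (1 + (0.289)(-0.411)) = 3 * 0.881221 = 2.643663
  c_1 = sigma^2 theta_1 = 3 * (0.289) = 0.867
  c_2 = 0
Equations for k = 0 and k = 1 (AR order 1):
  gamma(0) = phi_1 gamma(1) + c_0
  gamma(1) = phi_1 gamma(0) + c_1
Substituting the second into the first: gamma(0) (1 - phi_1^2) = c_0 + phi_1 c_1, so
  gamma(0) = (c_0 + phi_1 c_1) / (1 - phi_1^2) = (2.643663 + (-0.7)(0.867)) / (1 - (-0.7)^2) = 2.036763 / 0.51 = 3.993653.
Therefore gamma(0) = 3.9937 (to 4 decimal places).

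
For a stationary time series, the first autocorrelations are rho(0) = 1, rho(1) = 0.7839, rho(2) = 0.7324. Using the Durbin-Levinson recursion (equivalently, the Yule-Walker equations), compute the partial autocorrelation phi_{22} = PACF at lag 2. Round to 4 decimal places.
\phi_{22} = 0.3058

The PACF at lag k is phi_{kk}, the last component of the solution
to the Yule-Walker system G_k phi = r_k where
  (G_k)_{ij} = rho(|i - j|), (r_k)_i = rho(i), i,j = 1..k.
Equivalently, Durbin-Levinson gives phi_{kk} iteratively:
  phi_{11} = rho(1)
  phi_{kk} = [rho(k) - sum_{j=1..k-1} phi_{k-1,j} rho(k-j)]
            / [1 - sum_{j=1..k-1} phi_{k-1,j} rho(j)],
  phi_{k,j} = phi_{k-1,j} - phi_{kk} phi_{k-1,k-j},  j = 1..k-1.
Step k = 1:
  phi_11 = rho(1) = 0.7839.
Step k = 2:
  phi_22 = [rho(2) - phi_11 rho(1)] / [1 - phi_11 rho(1)] = [0.7324 - (0.7839)(0.7839)] / [1 - (0.7839)(0.7839)]
         = 0.11790079 / 0.38550079 = 0.3058.
Therefore phi_{22} = 0.3058.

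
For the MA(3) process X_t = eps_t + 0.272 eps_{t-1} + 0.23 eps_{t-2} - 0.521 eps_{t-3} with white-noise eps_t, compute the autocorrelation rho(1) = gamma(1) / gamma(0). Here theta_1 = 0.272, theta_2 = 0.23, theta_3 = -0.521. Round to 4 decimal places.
\rho(1) = 0.1536

For an MA(q) process with theta_0 = 1, the autocovariance is
  gamma(k) = sigma^2 * sum_{i=0..q-k} theta_i * theta_{i+k},
and rho(k) = gamma(k) / gamma(0). Sigma^2 cancels.
  numerator   = (1)*(0.272) + (0.272)*(0.23) + (0.23)*(-0.521) = 0.21473.
  denominator = (1)^2 + (0.272)^2 + (0.23)^2 + (-0.521)^2 = 1.398325.
  rho(1) = 0.21473 / 1.398325 = 0.1536.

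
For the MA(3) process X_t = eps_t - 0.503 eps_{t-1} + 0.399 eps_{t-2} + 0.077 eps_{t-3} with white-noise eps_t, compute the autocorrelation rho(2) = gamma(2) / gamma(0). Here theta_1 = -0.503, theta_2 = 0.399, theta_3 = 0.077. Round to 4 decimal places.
\rho(2) = 0.2540

For an MA(q) process with theta_0 = 1, the autocovariance is
  gamma(k) = sigma^2 * sum_{i=0..q-k} theta_i * theta_{i+k},
and rho(k) = gamma(k) / gamma(0). Sigma^2 cancels.
  numerator   = (1)*(0.399) + (-0.503)*(0.077) = 0.360269.
  denominator = (1)^2 + (-0.503)^2 + (0.399)^2 + (0.077)^2 = 1.418139.
  rho(2) = 0.360269 / 1.418139 = 0.2540.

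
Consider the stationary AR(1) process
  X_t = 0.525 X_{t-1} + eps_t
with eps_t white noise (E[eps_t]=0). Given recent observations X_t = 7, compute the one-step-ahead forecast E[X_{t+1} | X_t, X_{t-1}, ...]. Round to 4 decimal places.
E[X_{t+1} \mid \mathcal F_t] = 3.6750

For an AR(p) model X_t = c + sum_i phi_i X_{t-i} + eps_t, the
one-step-ahead conditional mean is
  E[X_{t+1} | X_t, ...] = c + sum_i phi_i X_{t+1-i}.
Substitute known values:
  E[X_{t+1} | ...] = (0.525) * (7)
                   = 3.6750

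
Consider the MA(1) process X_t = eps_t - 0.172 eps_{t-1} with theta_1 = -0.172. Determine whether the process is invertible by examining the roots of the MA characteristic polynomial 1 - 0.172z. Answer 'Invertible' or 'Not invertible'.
\text{Invertible}

The MA(q) characteristic polynomial is P(z) = 1 - 0.172z.
Invertibility requires all roots to lie outside the unit circle, i.e. |z| > 1 for every root.
This is linear in z: 1 + (-0.172) z = 0  =>  z = -1/(-0.172) = 5.813953,  |z| = 5.813953.
Moduli of all roots: 5.8140.
All moduli strictly greater than 1? Yes.
Verdict: Invertible.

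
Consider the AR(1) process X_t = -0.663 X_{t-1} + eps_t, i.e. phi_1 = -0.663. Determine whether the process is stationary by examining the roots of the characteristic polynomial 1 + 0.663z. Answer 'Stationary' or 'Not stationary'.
\text{Stationary}

The AR(p) characteristic polynomial is P(z) = 1 + 0.663z.
Stationarity requires all roots to lie outside the unit circle, i.e. |z| > 1 for every root.
This is linear in z: 1 + (0.663) z = 0  =>  z = -1/(0.663) = -1.508296,  |z| = 1.508296.
Moduli of all roots: 1.5083.
All moduli strictly greater than 1? Yes.
Verdict: Stationary.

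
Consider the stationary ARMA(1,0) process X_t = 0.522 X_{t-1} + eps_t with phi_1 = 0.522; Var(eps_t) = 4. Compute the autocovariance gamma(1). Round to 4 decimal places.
\gamma(1) = 2.8700

Multiply the model equation by X_{t-k} and take expectations. With theta_0 = psi_0 = 1 and psi_j the MA(infinity) weights, this gives
  gamma(k) - sum_i phi_i gamma(k-i) = c_k,
  c_k = sigma^2 * sum_{j=k..q} theta_j psi_{j-k}   (c_k = 0 for k > q),
using gamma(-m) = gamma(m).
Pure AR (q = 0): c_0 = sigma^2 = 4, c_k = 0 for k >= 1.
Equations for k = 0 and k = 1 (AR order 1):
  gamma(0) = phi_1 gamma(1) + c_0
  gamma(1) = phi_1 gamma(0) + c_1
Substituting the second into the first: gamma(0) (1 - phi_1^2) = c_0 + phi_1 c_1, so
  gamma(0) = c_0 / (1 - phi_1^2) = 4 / (1 - (0.522)^2) = 4 / 0.727516 = 5.498161.
  gamma(1) = phi_1 gamma(0) = (0.522)(5.498161) = 2.87004.
Therefore gamma(1) = 2.8700 (to 4 decimal places).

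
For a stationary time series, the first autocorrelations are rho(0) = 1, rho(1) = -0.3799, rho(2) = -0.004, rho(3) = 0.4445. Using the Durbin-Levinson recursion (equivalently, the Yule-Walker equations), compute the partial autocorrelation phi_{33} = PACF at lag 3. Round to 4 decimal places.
\phi_{33} = 0.4541

The PACF at lag k is phi_{kk}, the last component of the solution
to the Yule-Walker system G_k phi = r_k where
  (G_k)_{ij} = rho(|i - j|), (r_k)_i = rho(i), i,j = 1..k.
Equivalently, Durbin-Levinson gives phi_{kk} iteratively:
  phi_{11} = rho(1)
  phi_{kk} = [rho(k) - sum_{j=1..k-1} phi_{k-1,j} rho(k-j)]
            / [1 - sum_{j=1..k-1} phi_{k-1,j} rho(j)],
  phi_{k,j} = phi_{k-1,j} - phi_{kk} phi_{k-1,k-j},  j = 1..k-1.
Step k = 1:
  phi_11 = rho(1) = -0.3799.
Step k = 2:
  phi_22 = [rho(2) - phi_11 rho(1)] / [1 - phi_11 rho(1)] = [-0.004 - (-0.3799)(-0.3799)] / [1 - (-0.3799)(-0.3799)]
         = -0.14832401 / 0.85567599 = -0.173341.
  Update: phi_21 = phi_11 - phi_22 phi_11 = -0.3799 - (-0.173341)(-0.3799) = -0.445752.
Step k = 3:
  phi_33 = [rho(3) - phi_21 rho(2) - phi_22 rho(1)] / [1 - phi_21 rho(1) - phi_22 rho(2)]
    numerator   = 0.4445 - (-0.445752)(-0.004) - (-0.173341)(-0.3799) = 0.37686462
    denominator = 1 - (-0.445752)(-0.3799) - (-0.173341)(-0.004) = 0.82996531
  phi_33 = 0.37686462 / 0.82996531 = 0.4541.
Therefore phi_{33} = 0.4541.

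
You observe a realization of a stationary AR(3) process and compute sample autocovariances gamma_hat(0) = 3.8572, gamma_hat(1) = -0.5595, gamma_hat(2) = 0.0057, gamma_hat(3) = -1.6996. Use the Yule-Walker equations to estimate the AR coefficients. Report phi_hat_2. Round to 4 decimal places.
\hat\phi_{2} = -0.0870

The Yule-Walker equations for an AR(p) process read, in matrix form,
  Gamma_p phi = r_p,   with   (Gamma_p)_{ij} = gamma(|i - j|),
                       (r_p)_i = gamma(i),   i,j = 1..p.
Substitute the sample gammas (Toeplitz matrix and right-hand side of size 3):
  Gamma_p = [[3.8572, -0.5595, 0.0057], [-0.5595, 3.8572, -0.5595], [0.0057, -0.5595, 3.8572]]
  r_p     = [-0.5595, 0.0057, -1.6996]
Written out (R1..R3):
  (R1) 3.8572 phi_1 - 0.5595 phi_2 + 0.0057 phi_3 = -0.5595
  (R2) -0.5595 phi_1 + 3.8572 phi_2 - 0.5595 phi_3 = 0.0057
  (R3) 0.0057 phi_1 - 0.5595 phi_2 + 3.8572 phi_3 = -1.6996
Gaussian elimination:
  R2 <- R2 - (-0.5595/3.8572) R1 = R2 - (-0.145053) R1:  3.776043 phi_2 - 0.558673 phi_3 = -0.075457
  R3 <- R3 - (0.0057/3.8572) R1 = R3 - (0.001478) R1:  -0.558673 phi_2 + 3.857192 phi_3 = -1.698773
  R3 <- R3 - (-0.558673/3.776043) R2 = R3 - (-0.147952) R2:  3.774535 phi_3 = -1.709937
Back-substitution:
  phi_hat_3 = -1.709937 / 3.774535 = -0.453019
  phi_hat_2 = (-0.075457 - (-0.558673)(-0.453019)) / 3.776043 = -0.087008
  phi_hat_1 = (-0.5595 - (-0.5595)(-0.087008) - (0.0057)(-0.453019)) / 3.8572 = -0.157005
So phi_hat = [-0.1570, -0.0870, -0.4530].
Therefore phi_hat_2 = -0.0870.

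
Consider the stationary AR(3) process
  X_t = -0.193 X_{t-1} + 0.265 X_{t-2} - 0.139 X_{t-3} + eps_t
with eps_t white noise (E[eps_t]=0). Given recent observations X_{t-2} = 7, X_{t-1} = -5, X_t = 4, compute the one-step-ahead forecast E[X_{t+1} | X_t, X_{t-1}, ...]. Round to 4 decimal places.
E[X_{t+1} \mid \mathcal F_t] = -3.0700

For an AR(p) model X_t = c + sum_i phi_i X_{t-i} + eps_t, the
one-step-ahead conditional mean is
  E[X_{t+1} | X_t, ...] = c + sum_i phi_i X_{t+1-i}.
Substitute known values:
  E[X_{t+1} | ...] = (-0.193) * (4) + (0.265) * (-5) + (-0.139) * (7)
                   = -3.0700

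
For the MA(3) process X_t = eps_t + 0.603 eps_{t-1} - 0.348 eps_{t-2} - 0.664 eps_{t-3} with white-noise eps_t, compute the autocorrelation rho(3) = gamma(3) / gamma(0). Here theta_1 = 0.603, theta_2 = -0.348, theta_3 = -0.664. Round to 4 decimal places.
\rho(3) = -0.3448

For an MA(q) process with theta_0 = 1, the autocovariance is
  gamma(k) = sigma^2 * sum_{i=0..q-k} theta_i * theta_{i+k},
and rho(k) = gamma(k) / gamma(0). Sigma^2 cancels.
  numerator   = (1)*(-0.664) = -0.664.
  denominator = (1)^2 + (0.603)^2 + (-0.348)^2 + (-0.664)^2 = 1.925609.
  rho(3) = -0.664 / 1.925609 = -0.3448.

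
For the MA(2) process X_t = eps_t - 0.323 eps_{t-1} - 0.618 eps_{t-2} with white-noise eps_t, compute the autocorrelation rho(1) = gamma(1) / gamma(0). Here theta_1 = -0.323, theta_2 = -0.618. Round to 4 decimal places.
\rho(1) = -0.0830

For an MA(q) process with theta_0 = 1, the autocovariance is
  gamma(k) = sigma^2 * sum_{i=0..q-k} theta_i * theta_{i+k},
and rho(k) = gamma(k) / gamma(0). Sigma^2 cancels.
  numerator   = (1)*(-0.323) + (-0.323)*(-0.618) = -0.123386.
  denominator = (1)^2 + (-0.323)^2 + (-0.618)^2 = 1.486253.
  rho(1) = -0.123386 / 1.486253 = -0.0830.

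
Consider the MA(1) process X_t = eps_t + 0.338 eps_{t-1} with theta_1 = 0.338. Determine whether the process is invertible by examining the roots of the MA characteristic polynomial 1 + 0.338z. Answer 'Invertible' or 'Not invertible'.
\text{Invertible}

The MA(q) characteristic polynomial is P(z) = 1 + 0.338z.
Invertibility requires all roots to lie outside the unit circle, i.e. |z| > 1 for every root.
This is linear in z: 1 + (0.338) z = 0  =>  z = -1/(0.338) = -2.95858,  |z| = 2.95858.
Moduli of all roots: 2.9586.
All moduli strictly greater than 1? Yes.
Verdict: Invertible.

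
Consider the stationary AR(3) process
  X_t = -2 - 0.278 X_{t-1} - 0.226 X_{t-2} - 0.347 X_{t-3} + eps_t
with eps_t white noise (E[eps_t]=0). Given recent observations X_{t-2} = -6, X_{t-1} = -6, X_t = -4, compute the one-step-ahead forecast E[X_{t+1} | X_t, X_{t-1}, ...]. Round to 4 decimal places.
E[X_{t+1} \mid \mathcal F_t] = 2.5500

For an AR(p) model X_t = c + sum_i phi_i X_{t-i} + eps_t, the
one-step-ahead conditional mean is
  E[X_{t+1} | X_t, ...] = c + sum_i phi_i X_{t+1-i}.
Substitute known values:
  E[X_{t+1} | ...] = -2 + (-0.278) * (-4) + (-0.226) * (-6) + (-0.347) * (-6)
                   = 2.5500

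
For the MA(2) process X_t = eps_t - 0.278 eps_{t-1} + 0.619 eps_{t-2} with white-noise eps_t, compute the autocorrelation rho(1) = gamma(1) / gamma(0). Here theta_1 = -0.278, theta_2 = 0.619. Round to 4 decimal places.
\rho(1) = -0.3082

For an MA(q) process with theta_0 = 1, the autocovariance is
  gamma(k) = sigma^2 * sum_{i=0..q-k} theta_i * theta_{i+k},
and rho(k) = gamma(k) / gamma(0). Sigma^2 cancels.
  numerator   = (1)*(-0.278) + (-0.278)*(0.619) = -0.450082.
  denominator = (1)^2 + (-0.278)^2 + (0.619)^2 = 1.460445.
  rho(1) = -0.450082 / 1.460445 = -0.3082.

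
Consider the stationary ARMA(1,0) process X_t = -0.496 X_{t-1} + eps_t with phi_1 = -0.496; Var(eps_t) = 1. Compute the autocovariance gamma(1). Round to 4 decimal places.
\gamma(1) = -0.6578

Multiply the model equation by X_{t-k} and take expectations. With theta_0 = psi_0 = 1 and psi_j the MA(infinity) weights, this gives
  gamma(k) - sum_i phi_i gamma(k-i) = c_k,
  c_k = sigma^2 * sum_{j=k..q} theta_j psi_{j-k}   (c_k = 0 for k > q),
using gamma(-m) = gamma(m).
Pure AR (q = 0): c_0 = sigma^2 = 1, c_k = 0 for k >= 1.
Equations for k = 0 and k = 1 (AR order 1):
  gamma(0) = phi_1 gamma(1) + c_0
  gamma(1) = phi_1 gamma(0) + c_1
Substituting the second into the first: gamma(0) (1 - phi_1^2) = c_0 + phi_1 c_1, so
  gamma(0) = c_0 / (1 - phi_1^2) = 1 / (1 - (-0.496)^2) = 1 / 0.753984 = 1.326288.
  gamma(1) = phi_1 gamma(0) = (-0.496)(1.326288) = -0.657839.
Therefore gamma(1) = -0.6578 (to 4 decimal places).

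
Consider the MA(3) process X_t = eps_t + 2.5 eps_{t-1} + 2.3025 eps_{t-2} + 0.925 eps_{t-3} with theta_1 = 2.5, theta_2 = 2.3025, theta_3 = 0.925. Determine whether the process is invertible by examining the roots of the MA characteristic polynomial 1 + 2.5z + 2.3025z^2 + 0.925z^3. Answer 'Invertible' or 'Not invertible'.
\text{Not invertible}

The MA(q) characteristic polynomial is P(z) = 1 + 2.5z + 2.3025z^2 + 0.925z^3.
Invertibility requires all roots to lie outside the unit circle, i.e. |z| > 1 for every root.
Degree 3: look for a simple real root z0 first, then factor out (1 - z/z0) and solve the remaining quadratic.
Testing z0 = -0.8: P(-0.8) = 1 + (2.5)(-0.8) + (2.3025)(-0.8)^2 + (0.925)(-0.8)^3
  = 1 + (-2) + (1.4736) + (-0.4736) = 0.  So z_0 = -0.8 is a root, |z_0| = 0.8.
Divide out the factor (1 + 1.25 z) = (1 - z/z0) (since 1/z0 = -1.25):
  P(z) = (1 + 1.25 z)(1 + (1.25) z + (0.74) z^2)
  [check: z-coef 1.25 - (-1.25) = 2.5; z^2-coef 0.74 - (-1.25)(1.25) = 2.3025; z^3-coef -(-1.25)(0.74) = 0.925.]
Remaining roots from the quadratic factor 1 + (1.25) z + (0.74) z^2:
  Set 1 + (1.25) z + (0.74) z^2 = 0, i.e. a z^2 + b z + c = 0 with a = 0.74, b = 1.25, c = 1.
  Discriminant D = b^2 - 4ac = (1.25)^2 - 4*(0.74)*1 = 1.5625 - (2.96) = -1.3975.
  D < 0, so the roots are the complex-conjugate pair z = (-b +/- i sqrt(-D)) / (2a) = -0.8446 +/- 0.7988i.
  For a conjugate pair |z|^2 = z * conj(z) = (product of roots) = c/a = 1/(0.74) = 1.351351, so |z| = sqrt(1.351351) = 1.1625 for both roots.
Moduli of all roots: 0.8000, 1.1625, 1.1625.
All moduli strictly greater than 1? No.
Verdict: Not invertible.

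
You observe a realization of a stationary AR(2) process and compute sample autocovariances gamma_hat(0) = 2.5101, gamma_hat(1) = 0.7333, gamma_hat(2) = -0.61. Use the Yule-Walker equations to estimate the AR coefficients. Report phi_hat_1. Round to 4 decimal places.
\hat\phi_{1} = 0.3970

The Yule-Walker equations for an AR(p) process read, in matrix form,
  Gamma_p phi = r_p,   with   (Gamma_p)_{ij} = gamma(|i - j|),
                       (r_p)_i = gamma(i),   i,j = 1..p.
Substitute the sample gammas (Toeplitz matrix and right-hand side of size 2):
  Gamma_p = [[2.5101, 0.7333], [0.7333, 2.5101]]
  r_p     = [0.7333, -0.61]
Written out:
  2.5101 phi_1 + 0.7333 phi_2 = 0.7333
  0.7333 phi_1 + 2.5101 phi_2 = -0.61
Solve by Cramer's rule:
  det = gamma(0)^2 - gamma(1)^2 = (2.5101)^2 - (0.7333)^2 = 6.30060201 - 0.53772889 = 5.76287312
  phi_hat_1 = [gamma(1) gamma(0) - gamma(1) gamma(2)] / det = [(0.7333)(2.5101) - (0.7333)(-0.61)] / 5.76287312 = 2.28796933 / 5.76287312 = 0.397
  phi_hat_2 = [gamma(0) gamma(2) - gamma(1)^2] / det = [(2.5101)(-0.61) - (0.7333)^2] / 5.76287312 = -2.06888989 / 5.76287312 = -0.359
So phi_hat = [0.3970, -0.3590].
Therefore phi_hat_1 = 0.3970.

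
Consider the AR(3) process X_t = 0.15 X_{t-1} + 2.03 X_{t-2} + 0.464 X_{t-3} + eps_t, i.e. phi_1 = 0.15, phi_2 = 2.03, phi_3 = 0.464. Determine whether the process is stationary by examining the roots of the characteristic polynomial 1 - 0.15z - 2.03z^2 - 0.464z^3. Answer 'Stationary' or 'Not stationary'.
\text{Not stationary}

The AR(p) characteristic polynomial is P(z) = 1 - 0.15z - 2.03z^2 - 0.464z^3.
Stationarity requires all roots to lie outside the unit circle, i.e. |z| > 1 for every root.
Degree 3: look for a simple real root z0 first, then factor out (1 - z/z0) and solve the remaining quadratic.
Testing z0 = 0.625: P(0.625) = 1 + (-0.15)(0.625) + (-2.03)(0.625)^2 + (-0.464)(0.625)^3
  = 1 + (-0.09375) + (-0.792969) + (-0.113281) = 0.  So z_0 = 0.625 is a root, |z_0| = 0.625.
Divide out the factor (1 - 1.6 z) = (1 - z/z0) (since 1/z0 = 1.6):
  P(z) = (1 - 1.6 z)(1 + (1.45) z + (0.29) z^2)
  [check: z-coef 1.45 - (1.6) = -0.15; z^2-coef 0.29 - (1.6)(1.45) = -2.03; z^3-coef -(1.6)(0.29) = -0.464.]
Remaining roots from the quadratic factor 1 + (1.45) z + (0.29) z^2:
  Set 1 + (1.45) z + (0.29) z^2 = 0, i.e. a z^2 + b z + c = 0 with a = 0.29, b = 1.45, c = 1.
  Discriminant D = b^2 - 4ac = (1.45)^2 - 4*(0.29)*1 = 2.1025 - (1.16) = 0.9425.
  D >= 0, so the roots are real: z = (-b +/- sqrt(D)) / (2a) = (-1.45 +/- 0.970824) / (0.58).
    z_1 = (-1.45 + 0.970824) / (0.58) = -0.8262,   |z_1| = 0.8262.
    z_2 = (-1.45 - 0.970824) / (0.58) = -4.1738,   |z_2| = 4.1738.
Moduli of all roots: 0.6250, 0.8262, 4.1738.
All moduli strictly greater than 1? No.
Verdict: Not stationary.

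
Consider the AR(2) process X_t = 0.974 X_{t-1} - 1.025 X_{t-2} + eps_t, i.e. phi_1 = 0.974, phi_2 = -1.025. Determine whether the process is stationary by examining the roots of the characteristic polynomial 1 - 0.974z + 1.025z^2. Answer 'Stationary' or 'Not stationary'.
\text{Not stationary}

The AR(p) characteristic polynomial is P(z) = 1 - 0.974z + 1.025z^2.
Stationarity requires all roots to lie outside the unit circle, i.e. |z| > 1 for every root.
Set 1 + (-0.974) z + (1.025) z^2 = 0, i.e. a z^2 + b z + c = 0 with a = 1.025, b = -0.974, c = 1.
Discriminant D = b^2 - 4ac = (-0.974)^2 - 4*(1.025)*1 = 0.948676 - (4.1) = -3.151324.
D < 0, so the roots are the complex-conjugate pair z = (-b +/- i sqrt(-D)) / (2a) = 0.4751 +/- 0.8659i.
For a conjugate pair |z|^2 = z * conj(z) = (product of roots) = c/a = 1/(1.025) = 0.97561, so |z| = sqrt(0.97561) = 0.9877 for both roots.
Moduli of all roots: 0.9877, 0.9877.
All moduli strictly greater than 1? No.
Verdict: Not stationary.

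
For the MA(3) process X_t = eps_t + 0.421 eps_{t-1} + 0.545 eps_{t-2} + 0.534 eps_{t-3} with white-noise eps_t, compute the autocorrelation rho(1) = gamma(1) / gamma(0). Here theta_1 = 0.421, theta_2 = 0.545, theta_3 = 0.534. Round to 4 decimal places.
\rho(1) = 0.5351

For an MA(q) process with theta_0 = 1, the autocovariance is
  gamma(k) = sigma^2 * sum_{i=0..q-k} theta_i * theta_{i+k},
and rho(k) = gamma(k) / gamma(0). Sigma^2 cancels.
  numerator   = (1)*(0.421) + (0.421)*(0.545) + (0.545)*(0.534) = 0.941475.
  denominator = (1)^2 + (0.421)^2 + (0.545)^2 + (0.534)^2 = 1.759422.
  rho(1) = 0.941475 / 1.759422 = 0.5351.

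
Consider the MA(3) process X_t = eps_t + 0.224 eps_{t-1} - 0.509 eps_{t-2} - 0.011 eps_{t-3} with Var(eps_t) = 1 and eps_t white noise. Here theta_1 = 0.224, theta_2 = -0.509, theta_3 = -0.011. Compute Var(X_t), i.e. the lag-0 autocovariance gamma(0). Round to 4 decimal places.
\gamma(0) = 1.3094

For an MA(q) process X_t = eps_t + sum_i theta_i eps_{t-i} with
Var(eps_t) = sigma^2, the variance is
  gamma(0) = sigma^2 * (1 + sum_i theta_i^2).
  sum_i theta_i^2 = (0.224)^2 + (-0.509)^2 + (-0.011)^2 = 0.050176 + 0.259081 + 0.000121 = 0.309378.
  gamma(0) = 1 * (1 + 0.309378) = 1 * 1.309378 = 1.309378, which rounds to 1.3094.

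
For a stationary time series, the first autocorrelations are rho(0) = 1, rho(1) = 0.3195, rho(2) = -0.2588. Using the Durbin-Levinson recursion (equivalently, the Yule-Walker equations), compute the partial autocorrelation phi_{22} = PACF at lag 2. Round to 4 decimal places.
\phi_{22} = -0.4019

The PACF at lag k is phi_{kk}, the last component of the solution
to the Yule-Walker system G_k phi = r_k where
  (G_k)_{ij} = rho(|i - j|), (r_k)_i = rho(i), i,j = 1..k.
Equivalently, Durbin-Levinson gives phi_{kk} iteratively:
  phi_{11} = rho(1)
  phi_{kk} = [rho(k) - sum_{j=1..k-1} phi_{k-1,j} rho(k-j)]
            / [1 - sum_{j=1..k-1} phi_{k-1,j} rho(j)],
  phi_{k,j} = phi_{k-1,j} - phi_{kk} phi_{k-1,k-j},  j = 1..k-1.
Step k = 1:
  phi_11 = rho(1) = 0.3195.
Step k = 2:
  phi_22 = [rho(2) - phi_11 rho(1)] / [1 - phi_11 rho(1)] = [-0.2588 - (0.3195)(0.3195)] / [1 - (0.3195)(0.3195)]
         = -0.36088025 / 0.89791975 = -0.4019.
Therefore phi_{22} = -0.4019.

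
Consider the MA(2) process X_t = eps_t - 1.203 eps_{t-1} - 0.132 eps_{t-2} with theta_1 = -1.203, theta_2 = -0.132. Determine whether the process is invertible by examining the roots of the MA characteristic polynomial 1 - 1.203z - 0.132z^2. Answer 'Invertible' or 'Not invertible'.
\text{Not invertible}

The MA(q) characteristic polynomial is P(z) = 1 - 1.203z - 0.132z^2.
Invertibility requires all roots to lie outside the unit circle, i.e. |z| > 1 for every root.
Set 1 + (-1.203) z + (-0.132) z^2 = 0, i.e. a z^2 + b z + c = 0 with a = -0.132, b = -1.203, c = 1.
Discriminant D = b^2 - 4ac = (-1.203)^2 - 4*(-0.132)*1 = 1.447209 - (-0.528) = 1.975209.
D >= 0, so the roots are real: z = (-b +/- sqrt(D)) / (2a) = (1.203 +/- 1.405421) / (-0.264).
  z_1 = (1.203 + 1.405421) / (-0.264) = -9.8804,   |z_1| = 9.8804.
  z_2 = (1.203 - 1.405421) / (-0.264) = 0.7667,   |z_2| = 0.7667.
Moduli of all roots: 9.8804, 0.7667.
All moduli strictly greater than 1? No.
Verdict: Not invertible.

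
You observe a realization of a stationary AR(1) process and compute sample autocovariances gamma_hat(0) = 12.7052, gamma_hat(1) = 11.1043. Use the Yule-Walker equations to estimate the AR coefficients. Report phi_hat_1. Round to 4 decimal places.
\hat\phi_{1} = 0.8740

The Yule-Walker equations for an AR(p) process read, in matrix form,
  Gamma_p phi = r_p,   with   (Gamma_p)_{ij} = gamma(|i - j|),
                       (r_p)_i = gamma(i),   i,j = 1..p.
Substitute the sample gammas (Toeplitz matrix and right-hand side of size 1):
  Gamma_p = [[12.7052]]
  r_p     = [11.1043]
With p = 1 this is the single equation gamma(0) phi_1 = gamma(1):
  phi_hat_1 = gamma(1) / gamma(0) = 11.1043 / 12.7052 = 0.8740.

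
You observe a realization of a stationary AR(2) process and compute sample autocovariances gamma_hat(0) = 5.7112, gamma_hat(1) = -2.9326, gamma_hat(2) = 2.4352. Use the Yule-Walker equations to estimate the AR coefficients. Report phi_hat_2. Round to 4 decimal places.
\hat\phi_{2} = 0.2210

The Yule-Walker equations for an AR(p) process read, in matrix form,
  Gamma_p phi = r_p,   with   (Gamma_p)_{ij} = gamma(|i - j|),
                       (r_p)_i = gamma(i),   i,j = 1..p.
Substitute the sample gammas (Toeplitz matrix and right-hand side of size 2):
  Gamma_p = [[5.7112, -2.9326], [-2.9326, 5.7112]]
  r_p     = [-2.9326, 2.4352]
Written out:
  5.7112 phi_1 - 2.9326 phi_2 = -2.9326
  -2.9326 phi_1 + 5.7112 phi_2 = 2.4352
Solve by Cramer's rule:
  det = gamma(0)^2 - gamma(1)^2 = (5.7112)^2 - (-2.9326)^2 = 32.61780544 - 8.60014276 = 24.01766268
  phi_hat_1 = [gamma(1) gamma(0) - gamma(1) gamma(2)] / det = [(-2.9326)(5.7112) - (-2.9326)(2.4352)] / 24.01766268 = -9.6071976 / 24.01766268 = -0.4
  phi_hat_2 = [gamma(0) gamma(2) - gamma(1)^2] / det = [(5.7112)(2.4352) - (-2.9326)^2] / 24.01766268 = 5.30777148 / 24.01766268 = 0.221
So phi_hat = [-0.4000, 0.2210].
Therefore phi_hat_2 = 0.2210.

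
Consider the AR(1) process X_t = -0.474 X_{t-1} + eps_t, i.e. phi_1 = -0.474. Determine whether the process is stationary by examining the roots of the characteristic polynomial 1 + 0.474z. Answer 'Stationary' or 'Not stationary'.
\text{Stationary}

The AR(p) characteristic polynomial is P(z) = 1 + 0.474z.
Stationarity requires all roots to lie outside the unit circle, i.e. |z| > 1 for every root.
This is linear in z: 1 + (0.474) z = 0  =>  z = -1/(0.474) = -2.109705,  |z| = 2.109705.
Moduli of all roots: 2.1097.
All moduli strictly greater than 1? Yes.
Verdict: Stationary.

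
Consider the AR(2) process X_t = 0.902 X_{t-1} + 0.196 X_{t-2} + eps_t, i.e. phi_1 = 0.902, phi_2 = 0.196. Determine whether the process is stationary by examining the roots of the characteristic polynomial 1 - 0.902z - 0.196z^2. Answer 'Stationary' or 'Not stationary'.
\text{Not stationary}

The AR(p) characteristic polynomial is P(z) = 1 - 0.902z - 0.196z^2.
Stationarity requires all roots to lie outside the unit circle, i.e. |z| > 1 for every root.
Set 1 + (-0.902) z + (-0.196) z^2 = 0, i.e. a z^2 + b z + c = 0 with a = -0.196, b = -0.902, c = 1.
Discriminant D = b^2 - 4ac = (-0.902)^2 - 4*(-0.196)*1 = 0.813604 - (-0.784) = 1.597604.
D >= 0, so the roots are real: z = (-b +/- sqrt(D)) / (2a) = (0.902 +/- 1.263964) / (-0.392).
  z_1 = (0.902 + 1.263964) / (-0.392) = -5.5254,   |z_1| = 5.5254.
  z_2 = (0.902 - 1.263964) / (-0.392) = 0.9234,   |z_2| = 0.9234.
Moduli of all roots: 5.5254, 0.9234.
All moduli strictly greater than 1? No.
Verdict: Not stationary.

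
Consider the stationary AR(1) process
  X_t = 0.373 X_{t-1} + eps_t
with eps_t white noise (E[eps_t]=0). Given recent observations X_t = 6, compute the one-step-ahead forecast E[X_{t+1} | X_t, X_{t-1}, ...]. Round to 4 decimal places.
E[X_{t+1} \mid \mathcal F_t] = 2.2380

For an AR(p) model X_t = c + sum_i phi_i X_{t-i} + eps_t, the
one-step-ahead conditional mean is
  E[X_{t+1} | X_t, ...] = c + sum_i phi_i X_{t+1-i}.
Substitute known values:
  E[X_{t+1} | ...] = (0.373) * (6)
                   = 2.2380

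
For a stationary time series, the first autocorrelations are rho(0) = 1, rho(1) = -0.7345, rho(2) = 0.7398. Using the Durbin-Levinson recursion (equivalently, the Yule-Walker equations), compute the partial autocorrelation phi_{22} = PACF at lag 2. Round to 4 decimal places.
\phi_{22} = 0.4350

The PACF at lag k is phi_{kk}, the last component of the solution
to the Yule-Walker system G_k phi = r_k where
  (G_k)_{ij} = rho(|i - j|), (r_k)_i = rho(i), i,j = 1..k.
Equivalently, Durbin-Levinson gives phi_{kk} iteratively:
  phi_{11} = rho(1)
  phi_{kk} = [rho(k) - sum_{j=1..k-1} phi_{k-1,j} rho(k-j)]
            / [1 - sum_{j=1..k-1} phi_{k-1,j} rho(j)],
  phi_{k,j} = phi_{k-1,j} - phi_{kk} phi_{k-1,k-j},  j = 1..k-1.
Step k = 1:
  phi_11 = rho(1) = -0.7345.
Step k = 2:
  phi_22 = [rho(2) - phi_11 rho(1)] / [1 - phi_11 rho(1)] = [0.7398 - (-0.7345)(-0.7345)] / [1 - (-0.7345)(-0.7345)]
         = 0.20030975 / 0.46050975 = 0.435.
Therefore phi_{22} = 0.4350.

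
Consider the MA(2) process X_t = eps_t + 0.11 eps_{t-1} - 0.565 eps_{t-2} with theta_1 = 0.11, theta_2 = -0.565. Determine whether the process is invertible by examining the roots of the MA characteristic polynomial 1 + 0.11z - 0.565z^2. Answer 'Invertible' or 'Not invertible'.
\text{Invertible}

The MA(q) characteristic polynomial is P(z) = 1 + 0.11z - 0.565z^2.
Invertibility requires all roots to lie outside the unit circle, i.e. |z| > 1 for every root.
Set 1 + (0.11) z + (-0.565) z^2 = 0, i.e. a z^2 + b z + c = 0 with a = -0.565, b = 0.11, c = 1.
Discriminant D = b^2 - 4ac = (0.11)^2 - 4*(-0.565)*1 = 0.0121 - (-2.26) = 2.2721.
D >= 0, so the roots are real: z = (-b +/- sqrt(D)) / (2a) = (-0.11 +/- 1.507349) / (-1.13).
  z_1 = (-0.11 + 1.507349) / (-1.13) = -1.2366,   |z_1| = 1.2366.
  z_2 = (-0.11 - 1.507349) / (-1.13) = 1.4313,   |z_2| = 1.4313.
Moduli of all roots: 1.2366, 1.4313.
All moduli strictly greater than 1? Yes.
Verdict: Invertible.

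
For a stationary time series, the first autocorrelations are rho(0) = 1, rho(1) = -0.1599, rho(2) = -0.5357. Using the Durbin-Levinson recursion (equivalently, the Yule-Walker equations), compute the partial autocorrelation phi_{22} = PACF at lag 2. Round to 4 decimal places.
\phi_{22} = -0.5760

The PACF at lag k is phi_{kk}, the last component of the solution
to the Yule-Walker system G_k phi = r_k where
  (G_k)_{ij} = rho(|i - j|), (r_k)_i = rho(i), i,j = 1..k.
Equivalently, Durbin-Levinson gives phi_{kk} iteratively:
  phi_{11} = rho(1)
  phi_{kk} = [rho(k) - sum_{j=1..k-1} phi_{k-1,j} rho(k-j)]
            / [1 - sum_{j=1..k-1} phi_{k-1,j} rho(j)],
  phi_{k,j} = phi_{k-1,j} - phi_{kk} phi_{k-1,k-j},  j = 1..k-1.
Step k = 1:
  phi_11 = rho(1) = -0.1599.
Step k = 2:
  phi_22 = [rho(2) - phi_11 rho(1)] / [1 - phi_11 rho(1)] = [-0.5357 - (-0.1599)(-0.1599)] / [1 - (-0.1599)(-0.1599)]
         = -0.56126801 / 0.97443199 = -0.576.
Therefore phi_{22} = -0.5760.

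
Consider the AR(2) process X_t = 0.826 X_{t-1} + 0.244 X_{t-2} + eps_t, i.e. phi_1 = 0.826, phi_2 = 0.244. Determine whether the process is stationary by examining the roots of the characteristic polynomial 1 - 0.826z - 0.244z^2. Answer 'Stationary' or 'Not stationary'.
\text{Not stationary}

The AR(p) characteristic polynomial is P(z) = 1 - 0.826z - 0.244z^2.
Stationarity requires all roots to lie outside the unit circle, i.e. |z| > 1 for every root.
Set 1 + (-0.826) z + (-0.244) z^2 = 0, i.e. a z^2 + b z + c = 0 with a = -0.244, b = -0.826, c = 1.
Discriminant D = b^2 - 4ac = (-0.826)^2 - 4*(-0.244)*1 = 0.682276 - (-0.976) = 1.658276.
D >= 0, so the roots are real: z = (-b +/- sqrt(D)) / (2a) = (0.826 +/- 1.287741) / (-0.488).
  z_1 = (0.826 + 1.287741) / (-0.488) = -4.3314,   |z_1| = 4.3314.
  z_2 = (0.826 - 1.287741) / (-0.488) = 0.9462,   |z_2| = 0.9462.
Moduli of all roots: 4.3314, 0.9462.
All moduli strictly greater than 1? No.
Verdict: Not stationary.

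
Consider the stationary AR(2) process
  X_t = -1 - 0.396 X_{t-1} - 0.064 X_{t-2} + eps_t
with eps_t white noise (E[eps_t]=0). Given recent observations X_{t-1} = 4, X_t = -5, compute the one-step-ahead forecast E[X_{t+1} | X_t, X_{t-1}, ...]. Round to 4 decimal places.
E[X_{t+1} \mid \mathcal F_t] = 0.7240

For an AR(p) model X_t = c + sum_i phi_i X_{t-i} + eps_t, the
one-step-ahead conditional mean is
  E[X_{t+1} | X_t, ...] = c + sum_i phi_i X_{t+1-i}.
Substitute known values:
  E[X_{t+1} | ...] = -1 + (-0.396) * (-5) + (-0.064) * (4)
                   = 0.7240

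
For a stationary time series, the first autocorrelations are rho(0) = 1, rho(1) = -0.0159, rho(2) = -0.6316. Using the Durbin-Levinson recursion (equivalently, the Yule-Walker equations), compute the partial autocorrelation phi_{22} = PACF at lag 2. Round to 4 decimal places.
\phi_{22} = -0.6320

The PACF at lag k is phi_{kk}, the last component of the solution
to the Yule-Walker system G_k phi = r_k where
  (G_k)_{ij} = rho(|i - j|), (r_k)_i = rho(i), i,j = 1..k.
Equivalently, Durbin-Levinson gives phi_{kk} iteratively:
  phi_{11} = rho(1)
  phi_{kk} = [rho(k) - sum_{j=1..k-1} phi_{k-1,j} rho(k-j)]
            / [1 - sum_{j=1..k-1} phi_{k-1,j} rho(j)],
  phi_{k,j} = phi_{k-1,j} - phi_{kk} phi_{k-1,k-j},  j = 1..k-1.
Step k = 1:
  phi_11 = rho(1) = -0.0159.
Step k = 2:
  phi_22 = [rho(2) - phi_11 rho(1)] / [1 - phi_11 rho(1)] = [-0.6316 - (-0.0159)(-0.0159)] / [1 - (-0.0159)(-0.0159)]
         = -0.63185281 / 0.99974719 = -0.632.
Therefore phi_{22} = -0.6320.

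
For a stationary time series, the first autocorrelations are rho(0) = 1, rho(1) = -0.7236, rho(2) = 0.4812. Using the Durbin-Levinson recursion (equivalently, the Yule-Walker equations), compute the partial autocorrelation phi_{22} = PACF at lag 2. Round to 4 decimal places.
\phi_{22} = -0.0890

The PACF at lag k is phi_{kk}, the last component of the solution
to the Yule-Walker system G_k phi = r_k where
  (G_k)_{ij} = rho(|i - j|), (r_k)_i = rho(i), i,j = 1..k.
Equivalently, Durbin-Levinson gives phi_{kk} iteratively:
  phi_{11} = rho(1)
  phi_{kk} = [rho(k) - sum_{j=1..k-1} phi_{k-1,j} rho(k-j)]
            / [1 - sum_{j=1..k-1} phi_{k-1,j} rho(j)],
  phi_{k,j} = phi_{k-1,j} - phi_{kk} phi_{k-1,k-j},  j = 1..k-1.
Step k = 1:
  phi_11 = rho(1) = -0.7236.
Step k = 2:
  phi_22 = [rho(2) - phi_11 rho(1)] / [1 - phi_11 rho(1)] = [0.4812 - (-0.7236)(-0.7236)] / [1 - (-0.7236)(-0.7236)]
         = -0.04239696 / 0.47640304 = -0.089.
Therefore phi_{22} = -0.0890.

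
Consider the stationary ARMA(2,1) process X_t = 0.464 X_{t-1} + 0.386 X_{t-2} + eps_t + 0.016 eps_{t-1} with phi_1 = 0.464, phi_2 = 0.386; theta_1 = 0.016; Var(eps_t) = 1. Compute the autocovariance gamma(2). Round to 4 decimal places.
\gamma(2) = 2.0796

Multiply the model equation by X_{t-k} and take expectations. With theta_0 = psi_0 = 1 and psi_j the MA(infinity) weights, this gives
  gamma(k) - sum_i phi_i gamma(k-i) = c_k,
  c_k = sigma^2 * sum_{j=k..q} theta_j psi_{j-k}   (c_k = 0 for k > q),
using gamma(-m) = gamma(m).
psi-weights needed (psi_j = theta_j + sum_i phi_i psi_{j-i}):
  psi_1 = theta_1 + phi_1 = 0.016 + (0.464) = 0.48
Right-hand sides:
  c_0 = sigma^2 (1 + theta_1 psi_1) = 1 * (1 + (0.016)(0.48)) = 1 * 1.00768 = 1.00768
  c_1 = sigma^2 theta_1 = 1 * (0.016) = 0.016
  c_2 = 0
Equations for k = 0, 1, 2 (AR order 2, c_2 = 0):
  (E0) gamma(0) = phi_1 gamma(1) + phi_2 gamma(2) + c_0
  (E1) gamma(1) = phi_1 gamma(0) + phi_2 gamma(1) + c_1
  (E2) gamma(2) = phi_1 gamma(1) + phi_2 gamma(0)
From (E1): gamma(1) = A gamma(0) + B with
  A = phi_1 / (1 - phi_2) = 0.464 / 0.614 = 0.7557,   B = c_1 / (1 - phi_2) = 0.016 / 0.614 = 0.026059.
Insert (E2) into (E0): gamma(0) (1 - phi_2^2) = phi_1 (1 + phi_2) gamma(1) + c_0.
  phi_1 (1 + phi_2) = (0.464)(1.386) = 0.643104,   1 - phi_2^2 = 0.851004.
Replace gamma(1) by A gamma(0) + B and collect gamma(0):
  gamma(0) [0.851004 - (0.643104)(0.7557)] = (0.643104)(0.026059) + 1.00768
  gamma(0) * 0.36501 = 1.024438
  gamma(0) = 1.024438 / 0.36501 = 2.806603.
  gamma(1) = A gamma(0) + B = (0.7557)(2.806603) + (0.026059) = 2.147009.
  gamma(2) = phi_1 gamma(1) + phi_2 gamma(0) = (0.464)(2.147009) + (0.386)(2.806603) = 2.079561.
Therefore gamma(2) = 2.0796 (to 4 decimal places).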